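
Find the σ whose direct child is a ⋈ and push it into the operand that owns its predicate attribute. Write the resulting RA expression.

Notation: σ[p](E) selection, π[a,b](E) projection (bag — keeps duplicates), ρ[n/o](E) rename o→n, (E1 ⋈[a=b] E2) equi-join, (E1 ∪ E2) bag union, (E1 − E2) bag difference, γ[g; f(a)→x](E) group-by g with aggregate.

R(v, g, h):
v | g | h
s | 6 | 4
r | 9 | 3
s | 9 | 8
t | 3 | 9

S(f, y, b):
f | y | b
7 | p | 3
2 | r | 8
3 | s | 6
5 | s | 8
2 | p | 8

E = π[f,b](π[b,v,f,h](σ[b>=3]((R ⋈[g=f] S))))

σ filters on b, owned by the right side.
E' = π[f,b](π[b,v,f,h]((R ⋈[g=f] σ[b>=3](S))))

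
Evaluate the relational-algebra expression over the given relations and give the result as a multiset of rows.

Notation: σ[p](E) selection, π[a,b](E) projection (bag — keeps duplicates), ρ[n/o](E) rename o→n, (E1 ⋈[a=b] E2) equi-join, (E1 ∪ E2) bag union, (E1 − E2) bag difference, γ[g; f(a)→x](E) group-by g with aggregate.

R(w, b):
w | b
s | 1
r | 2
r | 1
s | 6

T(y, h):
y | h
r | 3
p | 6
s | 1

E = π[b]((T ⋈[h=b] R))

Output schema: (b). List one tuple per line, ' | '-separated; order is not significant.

Row counts bottom-up:
  T → 3
  R → 4
  (T ⋈[h=b] R) → 3
  π[b]((T ⋈[h=b] R)) → 3

== RESULT ==
b
1
1
6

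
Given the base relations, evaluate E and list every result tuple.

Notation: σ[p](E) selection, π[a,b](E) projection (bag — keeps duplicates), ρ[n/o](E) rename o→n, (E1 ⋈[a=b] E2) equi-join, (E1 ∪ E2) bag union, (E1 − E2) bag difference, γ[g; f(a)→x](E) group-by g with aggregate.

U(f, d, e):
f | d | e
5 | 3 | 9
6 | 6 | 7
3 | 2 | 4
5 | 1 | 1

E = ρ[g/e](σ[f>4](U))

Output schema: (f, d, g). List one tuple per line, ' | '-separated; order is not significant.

Stepwise |·|:
  U → 4
  σ[f>4](U) → 3
  ρ[g/e](σ[f>4](U)) → 3

== RESULT ==
f | d | g
5 | 1 | 1
5 | 3 | 9
6 | 6 | 7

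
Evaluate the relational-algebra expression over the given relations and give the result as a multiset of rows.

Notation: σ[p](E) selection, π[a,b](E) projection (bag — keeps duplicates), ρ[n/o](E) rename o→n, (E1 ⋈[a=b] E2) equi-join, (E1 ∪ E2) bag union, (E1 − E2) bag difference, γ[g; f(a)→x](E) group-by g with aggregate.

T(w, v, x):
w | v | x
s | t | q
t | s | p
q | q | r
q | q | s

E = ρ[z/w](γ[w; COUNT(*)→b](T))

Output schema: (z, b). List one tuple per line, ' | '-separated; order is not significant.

Row counts bottom-up:
  T → 4
  γ[w; COUNT(*)→b](T) → 3
  ρ[z/w](γ[w; COUNT(*)→b](T)) → 3

== RESULT ==
z | b
q | 2
s | 1
t | 1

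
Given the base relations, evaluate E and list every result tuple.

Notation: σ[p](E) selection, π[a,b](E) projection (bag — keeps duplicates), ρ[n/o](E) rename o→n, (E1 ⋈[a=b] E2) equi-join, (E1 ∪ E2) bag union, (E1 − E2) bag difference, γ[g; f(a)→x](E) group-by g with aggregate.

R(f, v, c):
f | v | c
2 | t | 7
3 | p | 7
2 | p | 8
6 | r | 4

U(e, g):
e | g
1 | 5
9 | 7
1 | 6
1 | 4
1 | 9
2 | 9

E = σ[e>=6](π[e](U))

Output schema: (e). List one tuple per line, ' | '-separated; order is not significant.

Per-node cardinality:
  U → 6
  π[e](U) → 6
  σ[e>=6](π[e](U)) → 1

== RESULT ==
e
9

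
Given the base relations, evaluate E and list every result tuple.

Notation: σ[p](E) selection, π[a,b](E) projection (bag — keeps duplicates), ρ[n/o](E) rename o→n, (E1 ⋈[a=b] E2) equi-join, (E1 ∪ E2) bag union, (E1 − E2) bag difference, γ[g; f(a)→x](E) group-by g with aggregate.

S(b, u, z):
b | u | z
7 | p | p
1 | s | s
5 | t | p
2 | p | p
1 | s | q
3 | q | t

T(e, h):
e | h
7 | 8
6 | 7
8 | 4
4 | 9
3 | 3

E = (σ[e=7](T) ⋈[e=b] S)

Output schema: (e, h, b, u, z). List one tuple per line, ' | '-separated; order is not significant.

Subexpression sizes:
  T → 5
  σ[e=7](T) → 1
  S → 6
  (σ[e=7](T) ⋈[e=b] S) → 1

== RESULT ==
e | h | b | u | z
7 | 8 | 7 | p | p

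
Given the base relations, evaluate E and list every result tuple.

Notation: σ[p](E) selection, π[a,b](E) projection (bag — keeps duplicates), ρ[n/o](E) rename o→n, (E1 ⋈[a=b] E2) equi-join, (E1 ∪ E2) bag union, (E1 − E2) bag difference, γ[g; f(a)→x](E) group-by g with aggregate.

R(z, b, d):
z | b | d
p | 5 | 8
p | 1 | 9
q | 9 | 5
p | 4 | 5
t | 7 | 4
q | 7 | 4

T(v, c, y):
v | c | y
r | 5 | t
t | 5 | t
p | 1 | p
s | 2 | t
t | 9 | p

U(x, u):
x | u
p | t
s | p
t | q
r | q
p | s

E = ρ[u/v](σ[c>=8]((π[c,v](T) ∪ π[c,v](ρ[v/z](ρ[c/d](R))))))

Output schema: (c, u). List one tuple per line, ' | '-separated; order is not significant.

Subexpression sizes:
  T → 5
  π[c,v](T) → 5
  R → 6
  ρ[c/d](R) → 6
  ρ[v/z](ρ[c/d](R)) → 6
  π[c,v](ρ[v/z](ρ[c/d](R))) → 6
  (π[c,v](T) ∪ π[c,v](ρ[v/z](ρ[c/d](R)))) → 11
  σ[c>=8]((π[c,v](T) ∪ π[c,v](ρ[v/z](ρ[c/d](R))))) → 3
  ρ[u/v](σ[c>=8]((π[c,v](T) ∪ π[c,v](ρ[v/z](ρ[c/d](R)))))) → 3

== RESULT ==
c | u
8 | p
9 | p
9 | t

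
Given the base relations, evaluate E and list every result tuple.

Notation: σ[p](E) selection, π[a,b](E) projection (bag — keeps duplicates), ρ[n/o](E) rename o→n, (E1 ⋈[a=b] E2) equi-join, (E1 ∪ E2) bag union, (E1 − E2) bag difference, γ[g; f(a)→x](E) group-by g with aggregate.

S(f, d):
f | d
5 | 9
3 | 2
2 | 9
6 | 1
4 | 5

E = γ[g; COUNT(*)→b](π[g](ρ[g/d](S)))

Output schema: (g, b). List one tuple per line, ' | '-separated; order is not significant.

Per-node cardinality:
  S → 5
  ρ[g/d](S) → 5
  π[g](ρ[g/d](S)) → 5
  γ[g; COUNT(*)→b](π[g](ρ[g/d](S))) → 4

== RESULT ==
g | b
1 | 1
2 | 1
5 | 1
9 | 2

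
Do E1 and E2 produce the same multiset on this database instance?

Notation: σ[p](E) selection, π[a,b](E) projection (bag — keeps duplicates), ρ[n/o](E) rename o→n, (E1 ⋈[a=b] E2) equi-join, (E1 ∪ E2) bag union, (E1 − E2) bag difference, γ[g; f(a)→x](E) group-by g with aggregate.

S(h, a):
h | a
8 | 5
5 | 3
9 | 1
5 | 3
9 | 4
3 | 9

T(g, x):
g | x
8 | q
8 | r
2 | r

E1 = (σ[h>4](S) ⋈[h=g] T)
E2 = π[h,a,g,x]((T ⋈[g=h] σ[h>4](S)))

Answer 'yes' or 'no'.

E1 per-node cardinality:
  S → 6
  σ[h>4](S) → 5
  T → 3
  (σ[h>4](S) ⋈[h=g] T) → 2
E2 per-node cardinality:
  T → 3
  S → 6
  σ[h>4](S) → 5
  (T ⋈[g=h] σ[h>4](S)) → 2
  π[h,a,g,x]((T ⋈[g=h] σ[h>4](S))) → 2

E1 and E2 produce the same multiset:
h | a | g | x
8 | 5 | 8 | q
8 | 5 | 8 | r

yes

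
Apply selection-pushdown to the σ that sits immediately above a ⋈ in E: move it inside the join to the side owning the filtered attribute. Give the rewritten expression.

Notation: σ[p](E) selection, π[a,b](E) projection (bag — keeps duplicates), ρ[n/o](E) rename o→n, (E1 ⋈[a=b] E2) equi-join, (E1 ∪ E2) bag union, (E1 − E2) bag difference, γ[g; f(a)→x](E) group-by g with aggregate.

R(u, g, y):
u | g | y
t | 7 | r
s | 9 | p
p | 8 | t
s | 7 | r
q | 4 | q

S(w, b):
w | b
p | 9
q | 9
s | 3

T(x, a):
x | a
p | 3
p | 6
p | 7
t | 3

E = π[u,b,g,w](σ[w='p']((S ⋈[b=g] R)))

σ filters on w, owned by the left side.
E' = π[u,b,g,w]((σ[w='p'](S) ⋈[b=g] R))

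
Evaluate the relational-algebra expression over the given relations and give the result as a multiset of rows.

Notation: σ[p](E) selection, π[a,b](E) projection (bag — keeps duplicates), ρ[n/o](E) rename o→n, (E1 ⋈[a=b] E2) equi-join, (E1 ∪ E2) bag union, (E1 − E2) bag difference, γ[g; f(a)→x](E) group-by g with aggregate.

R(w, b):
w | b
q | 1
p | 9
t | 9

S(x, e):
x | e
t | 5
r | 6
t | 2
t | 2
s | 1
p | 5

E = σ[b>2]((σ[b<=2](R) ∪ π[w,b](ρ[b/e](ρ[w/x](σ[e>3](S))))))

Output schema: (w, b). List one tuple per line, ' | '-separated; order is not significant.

Row counts bottom-up:
  R → 3
  σ[b<=2](R) → 1
  S → 6
  σ[e>3](S) → 3
  ρ[w/x](σ[e>3](S)) → 3
  ρ[b/e](ρ[w/x](σ[e>3](S))) → 3
  π[w,b](ρ[b/e](ρ[w/x](σ[e>3](S)))) → 3
  (σ[b<=2](R) ∪ π[w,b](ρ[b/e](ρ[w/x](σ[e>3](S))))) → 4
  σ[b>2]((σ[b<=2](R) ∪ π[w,b](ρ[b/e](ρ[w/x](σ[e>3](S)))))) → 3

== RESULT ==
w | b
p | 5
r | 6
t | 5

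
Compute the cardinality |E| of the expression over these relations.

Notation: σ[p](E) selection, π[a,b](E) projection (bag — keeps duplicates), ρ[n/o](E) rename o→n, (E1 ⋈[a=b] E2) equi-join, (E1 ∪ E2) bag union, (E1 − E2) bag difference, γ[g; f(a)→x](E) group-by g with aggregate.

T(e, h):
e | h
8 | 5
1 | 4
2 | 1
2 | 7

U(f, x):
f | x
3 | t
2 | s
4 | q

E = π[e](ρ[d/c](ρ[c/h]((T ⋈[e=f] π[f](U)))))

Per-node cardinality:
  T → 4
  U → 3
  π[f](U) → 3
  (T ⋈[e=f] π[f](U)) → 2
  ρ[c/h]((T ⋈[e=f] π[f](U))) → 2
  ρ[d/c](ρ[c/h]((T ⋈[e=f] π[f](U)))) → 2
  π[e](ρ[d/c](ρ[c/h]((T ⋈[e=f] π[f](U))))) → 2

|E| = 2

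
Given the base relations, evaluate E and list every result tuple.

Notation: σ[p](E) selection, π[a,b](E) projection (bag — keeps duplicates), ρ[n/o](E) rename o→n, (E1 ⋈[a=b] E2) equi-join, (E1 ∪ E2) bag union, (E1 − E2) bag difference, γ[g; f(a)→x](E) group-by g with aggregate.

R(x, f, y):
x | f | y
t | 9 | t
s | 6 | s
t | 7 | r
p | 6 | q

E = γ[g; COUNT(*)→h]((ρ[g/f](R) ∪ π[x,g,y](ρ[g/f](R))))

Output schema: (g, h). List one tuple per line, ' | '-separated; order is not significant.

Stepwise |·|:
  R → 4
  ρ[g/f](R) → 4
  R → 4
  ρ[g/f](R) → 4
  π[x,g,y](ρ[g/f](R)) → 4
  (ρ[g/f](R) ∪ π[x,g,y](ρ[g/f](R))) → 8
  γ[g; COUNT(*)→h]((ρ[g/f](R) ∪ π[x,g,y](ρ[g/f](R)))) → 3

== RESULT ==
g | h
6 | 4
7 | 2
9 | 2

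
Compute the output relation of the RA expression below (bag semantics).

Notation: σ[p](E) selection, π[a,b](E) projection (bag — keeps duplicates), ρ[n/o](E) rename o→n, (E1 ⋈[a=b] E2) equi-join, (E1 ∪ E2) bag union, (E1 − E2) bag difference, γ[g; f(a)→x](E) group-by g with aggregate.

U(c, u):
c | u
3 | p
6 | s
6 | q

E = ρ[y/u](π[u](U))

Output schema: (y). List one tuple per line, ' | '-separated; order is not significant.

Per-node cardinality:
  U → 3
  π[u](U) → 3
  ρ[y/u](π[u](U)) → 3

== RESULT ==
y
p
q
s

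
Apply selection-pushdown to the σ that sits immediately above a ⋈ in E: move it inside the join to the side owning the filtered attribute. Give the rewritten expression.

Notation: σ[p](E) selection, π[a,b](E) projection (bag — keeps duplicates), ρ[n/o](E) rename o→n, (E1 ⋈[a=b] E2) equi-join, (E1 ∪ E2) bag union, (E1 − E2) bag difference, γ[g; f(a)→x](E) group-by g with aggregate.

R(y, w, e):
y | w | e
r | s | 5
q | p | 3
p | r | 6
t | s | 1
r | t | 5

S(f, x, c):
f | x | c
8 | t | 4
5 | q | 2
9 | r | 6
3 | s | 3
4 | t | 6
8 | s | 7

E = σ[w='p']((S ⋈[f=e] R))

σ filters on w, owned by the right side.
E' = (S ⋈[f=e] σ[w='p'](R))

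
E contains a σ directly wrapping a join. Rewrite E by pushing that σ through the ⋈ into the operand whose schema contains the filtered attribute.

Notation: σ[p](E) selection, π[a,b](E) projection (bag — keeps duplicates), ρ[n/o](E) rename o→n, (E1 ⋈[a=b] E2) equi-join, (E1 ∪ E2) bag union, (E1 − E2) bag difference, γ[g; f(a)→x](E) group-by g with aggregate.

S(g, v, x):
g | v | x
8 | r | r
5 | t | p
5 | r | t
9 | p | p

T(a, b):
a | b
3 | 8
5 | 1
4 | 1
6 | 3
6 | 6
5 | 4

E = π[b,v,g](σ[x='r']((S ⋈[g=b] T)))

σ filters on x, owned by the left side.
E' = π[b,v,g]((σ[x='r'](S) ⋈[g=b] T))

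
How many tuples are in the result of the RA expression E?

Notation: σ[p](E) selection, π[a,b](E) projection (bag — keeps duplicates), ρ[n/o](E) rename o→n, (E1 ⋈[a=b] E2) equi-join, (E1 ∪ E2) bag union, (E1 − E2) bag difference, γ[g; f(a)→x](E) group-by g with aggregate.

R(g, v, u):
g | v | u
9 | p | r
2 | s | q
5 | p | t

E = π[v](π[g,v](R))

Stepwise |·|:
  R → 3
  π[g,v](R) → 3
  π[v](π[g,v](R)) → 3

|E| = 3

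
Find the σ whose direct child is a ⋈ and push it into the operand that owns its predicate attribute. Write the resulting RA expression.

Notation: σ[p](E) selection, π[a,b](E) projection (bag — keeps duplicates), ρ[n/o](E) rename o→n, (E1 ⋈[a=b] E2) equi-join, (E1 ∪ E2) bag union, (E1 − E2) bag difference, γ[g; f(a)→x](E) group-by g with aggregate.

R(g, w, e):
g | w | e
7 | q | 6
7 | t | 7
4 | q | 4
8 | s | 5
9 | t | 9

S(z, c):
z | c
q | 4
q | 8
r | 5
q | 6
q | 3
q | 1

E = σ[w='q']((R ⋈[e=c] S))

σ filters on w, owned by the left side.
E' = (σ[w='q'](R) ⋈[e=c] S)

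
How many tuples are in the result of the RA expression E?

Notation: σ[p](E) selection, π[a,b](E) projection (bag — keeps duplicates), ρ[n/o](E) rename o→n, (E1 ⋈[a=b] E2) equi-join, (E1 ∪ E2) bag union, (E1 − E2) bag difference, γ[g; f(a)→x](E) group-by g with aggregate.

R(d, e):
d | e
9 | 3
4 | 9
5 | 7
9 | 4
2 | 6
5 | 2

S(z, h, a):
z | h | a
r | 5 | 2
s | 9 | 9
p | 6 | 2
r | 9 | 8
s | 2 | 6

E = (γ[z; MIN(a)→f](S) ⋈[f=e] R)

Row counts bottom-up:
  S → 5
  γ[z; MIN(a)→f](S) → 3
  R → 6
  (γ[z; MIN(a)→f](S) ⋈[f=e] R) → 3

|E| = 3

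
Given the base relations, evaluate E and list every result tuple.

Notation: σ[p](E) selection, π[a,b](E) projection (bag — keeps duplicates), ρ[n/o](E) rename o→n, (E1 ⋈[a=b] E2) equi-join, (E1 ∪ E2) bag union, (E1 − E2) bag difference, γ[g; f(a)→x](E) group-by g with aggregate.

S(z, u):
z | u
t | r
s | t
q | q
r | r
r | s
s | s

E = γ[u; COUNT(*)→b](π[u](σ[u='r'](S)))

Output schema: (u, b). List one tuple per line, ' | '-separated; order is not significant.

Stepwise |·|:
  S → 6
  σ[u='r'](S) → 2
  π[u](σ[u='r'](S)) → 2
  γ[u; COUNT(*)→b](π[u](σ[u='r'](S))) → 1

== RESULT ==
u | b
r | 2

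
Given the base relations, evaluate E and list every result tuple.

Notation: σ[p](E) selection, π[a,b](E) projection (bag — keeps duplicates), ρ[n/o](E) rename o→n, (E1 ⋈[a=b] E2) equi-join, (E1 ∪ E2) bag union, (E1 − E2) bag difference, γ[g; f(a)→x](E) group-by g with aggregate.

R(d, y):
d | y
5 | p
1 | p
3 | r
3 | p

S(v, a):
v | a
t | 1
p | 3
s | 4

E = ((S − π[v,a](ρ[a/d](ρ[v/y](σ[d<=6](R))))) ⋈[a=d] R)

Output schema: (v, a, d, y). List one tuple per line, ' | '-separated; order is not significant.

Stepwise |·|:
  S → 3
  R → 4
  σ[d<=6](R) → 4
  ρ[v/y](σ[d<=6](R)) → 4
  ρ[a/d](ρ[v/y](σ[d<=6](R))) → 4
  π[v,a](ρ[a/d](ρ[v/y](σ[d<=6](R)))) → 4
  (S − π[v,a](ρ[a/d](ρ[v/y](σ[d<=6](R))))) → 2
  R → 4
  ((S − π[v,a](ρ[a/d](ρ[v/y](σ[d<=6](R))))) ⋈[a=d] R) → 1

== RESULT ==
v | a | d | y
t | 1 | 1 | p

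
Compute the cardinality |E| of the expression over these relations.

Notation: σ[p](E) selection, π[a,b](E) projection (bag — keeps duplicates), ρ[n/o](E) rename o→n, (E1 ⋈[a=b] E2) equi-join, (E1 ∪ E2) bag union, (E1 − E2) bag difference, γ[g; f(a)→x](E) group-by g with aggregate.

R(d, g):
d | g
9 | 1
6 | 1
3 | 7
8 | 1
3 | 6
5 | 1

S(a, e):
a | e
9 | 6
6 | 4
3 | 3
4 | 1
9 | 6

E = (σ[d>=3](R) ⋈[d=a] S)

Row counts bottom-up:
  R → 6
  σ[d>=3](R) → 6
  S → 5
  (σ[d>=3](R) ⋈[d=a] S) → 5

|E| = 5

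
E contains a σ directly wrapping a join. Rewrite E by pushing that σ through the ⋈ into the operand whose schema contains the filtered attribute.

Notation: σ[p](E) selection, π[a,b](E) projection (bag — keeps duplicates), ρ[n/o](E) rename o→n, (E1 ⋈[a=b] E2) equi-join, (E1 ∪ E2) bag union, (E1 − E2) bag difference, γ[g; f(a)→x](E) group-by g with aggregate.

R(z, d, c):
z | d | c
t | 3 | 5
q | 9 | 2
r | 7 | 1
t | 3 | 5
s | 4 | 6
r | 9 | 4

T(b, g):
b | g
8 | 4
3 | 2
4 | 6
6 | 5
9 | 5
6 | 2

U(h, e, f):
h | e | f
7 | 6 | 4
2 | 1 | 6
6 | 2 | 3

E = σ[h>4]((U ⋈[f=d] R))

σ filters on h, owned by the left side.
E' = (σ[h>4](U) ⋈[f=d] R)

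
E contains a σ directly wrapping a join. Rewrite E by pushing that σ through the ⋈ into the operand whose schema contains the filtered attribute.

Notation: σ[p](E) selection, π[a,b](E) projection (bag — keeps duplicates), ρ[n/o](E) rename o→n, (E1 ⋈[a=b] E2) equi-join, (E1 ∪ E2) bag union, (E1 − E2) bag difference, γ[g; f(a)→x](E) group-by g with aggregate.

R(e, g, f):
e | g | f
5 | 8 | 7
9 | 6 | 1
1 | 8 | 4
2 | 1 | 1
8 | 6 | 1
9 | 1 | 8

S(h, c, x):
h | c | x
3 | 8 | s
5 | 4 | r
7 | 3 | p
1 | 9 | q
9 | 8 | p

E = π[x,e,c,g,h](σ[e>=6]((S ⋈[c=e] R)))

σ filters on e, owned by the right side.
E' = π[x,e,c,g,h]((S ⋈[c=e] σ[e>=6](R)))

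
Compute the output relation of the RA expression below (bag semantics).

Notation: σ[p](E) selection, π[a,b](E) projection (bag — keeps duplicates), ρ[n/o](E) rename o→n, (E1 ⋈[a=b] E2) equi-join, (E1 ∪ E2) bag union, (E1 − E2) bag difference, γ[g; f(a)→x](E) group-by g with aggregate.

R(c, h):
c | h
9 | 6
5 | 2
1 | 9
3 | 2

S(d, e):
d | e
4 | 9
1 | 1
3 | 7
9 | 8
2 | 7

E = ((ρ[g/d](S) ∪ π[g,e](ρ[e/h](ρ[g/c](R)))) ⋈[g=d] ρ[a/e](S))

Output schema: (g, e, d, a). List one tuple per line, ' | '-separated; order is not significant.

Row counts bottom-up:
  S → 5
  ρ[g/d](S) → 5
  R → 4
  ρ[g/c](R) → 4
  ρ[e/h](ρ[g/c](R)) → 4
  π[g,e](ρ[e/h](ρ[g/c](R))) → 4
  (ρ[g/d](S) ∪ π[g,e](ρ[e/h](ρ[g/c](R)))) → 9
  S → 5
  ρ[a/e](S) → 5
  ((ρ[g/d](S) ∪ π[g,e](ρ[e/h](ρ[g/c](R)))) ⋈[g=d] ρ[a/e](S)) → 8

== RESULT ==
g | e | d | a
1 | 1 | 1 | 1
1 | 9 | 1 | 1
2 | 7 | 2 | 7
3 | 2 | 3 | 7
3 | 7 | 3 | 7
4 | 9 | 4 | 9
9 | 6 | 9 | 8
9 | 8 | 9 | 8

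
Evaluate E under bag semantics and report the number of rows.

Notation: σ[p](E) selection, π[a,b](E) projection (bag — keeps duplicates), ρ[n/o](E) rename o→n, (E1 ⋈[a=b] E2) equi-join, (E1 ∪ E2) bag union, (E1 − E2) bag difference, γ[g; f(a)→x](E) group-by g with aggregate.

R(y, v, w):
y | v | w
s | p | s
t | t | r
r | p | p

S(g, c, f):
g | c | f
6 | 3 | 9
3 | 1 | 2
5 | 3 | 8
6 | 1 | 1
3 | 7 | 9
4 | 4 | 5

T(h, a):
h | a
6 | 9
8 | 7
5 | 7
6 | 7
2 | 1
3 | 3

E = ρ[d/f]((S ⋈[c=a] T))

Stepwise |·|:
  S → 6
  T → 6
  (S ⋈[c=a] T) → 7
  ρ[d/f]((S ⋈[c=a] T)) → 7

|E| = 7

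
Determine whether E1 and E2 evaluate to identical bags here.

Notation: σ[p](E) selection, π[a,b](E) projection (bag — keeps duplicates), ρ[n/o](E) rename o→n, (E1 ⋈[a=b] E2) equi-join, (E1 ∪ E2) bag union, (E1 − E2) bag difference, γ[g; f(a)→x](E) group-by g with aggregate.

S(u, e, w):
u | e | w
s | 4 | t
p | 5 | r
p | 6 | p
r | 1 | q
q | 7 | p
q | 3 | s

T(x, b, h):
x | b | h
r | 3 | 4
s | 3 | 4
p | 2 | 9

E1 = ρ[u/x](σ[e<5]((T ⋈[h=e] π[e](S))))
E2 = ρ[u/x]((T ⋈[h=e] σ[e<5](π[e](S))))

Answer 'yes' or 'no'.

E1 subexpression sizes:
  T → 3
  S → 6
  π[e](S) → 6
  (T ⋈[h=e] π[e](S)) → 2
  σ[e<5]((T ⋈[h=e] π[e](S))) → 2
  ρ[u/x](σ[e<5]((T ⋈[h=e] π[e](S)))) → 2
E2 subexpression sizes:
  T → 3
  S → 6
  π[e](S) → 6
  σ[e<5](π[e](S)) → 3
  (T ⋈[h=e] σ[e<5](π[e](S))) → 2
  ρ[u/x]((T ⋈[h=e] σ[e<5](π[e](S)))) → 2

E1 and E2 produce the same multiset:
u | b | h | e
r | 3 | 4 | 4
s | 3 | 4 | 4

yes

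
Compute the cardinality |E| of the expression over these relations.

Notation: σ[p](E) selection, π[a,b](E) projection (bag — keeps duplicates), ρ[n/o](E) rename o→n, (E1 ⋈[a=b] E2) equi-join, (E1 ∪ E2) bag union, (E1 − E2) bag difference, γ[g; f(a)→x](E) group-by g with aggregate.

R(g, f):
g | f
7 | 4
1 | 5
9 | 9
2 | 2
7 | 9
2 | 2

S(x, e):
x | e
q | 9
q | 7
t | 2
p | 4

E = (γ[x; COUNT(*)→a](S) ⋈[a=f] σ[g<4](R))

Row counts bottom-up:
  S → 4
  γ[x; COUNT(*)→a](S) → 3
  R → 6
  σ[g<4](R) → 3
  (γ[x; COUNT(*)→a](S) ⋈[a=f] σ[g<4](R)) → 2

|E| = 2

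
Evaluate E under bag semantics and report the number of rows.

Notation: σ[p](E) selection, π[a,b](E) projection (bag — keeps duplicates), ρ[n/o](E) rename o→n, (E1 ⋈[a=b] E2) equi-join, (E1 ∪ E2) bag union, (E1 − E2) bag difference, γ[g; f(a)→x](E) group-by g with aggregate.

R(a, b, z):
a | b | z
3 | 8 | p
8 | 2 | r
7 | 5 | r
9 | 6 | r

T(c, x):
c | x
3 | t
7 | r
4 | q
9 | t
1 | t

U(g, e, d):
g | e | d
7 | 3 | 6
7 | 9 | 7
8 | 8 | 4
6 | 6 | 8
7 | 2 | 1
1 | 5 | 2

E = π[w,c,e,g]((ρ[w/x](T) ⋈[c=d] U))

Subexpression sizes:
  T → 5
  ρ[w/x](T) → 5
  U → 6
  (ρ[w/x](T) ⋈[c=d] U) → 3
  π[w,c,e,g]((ρ[w/x](T) ⋈[c=d] U)) → 3

|E| = 3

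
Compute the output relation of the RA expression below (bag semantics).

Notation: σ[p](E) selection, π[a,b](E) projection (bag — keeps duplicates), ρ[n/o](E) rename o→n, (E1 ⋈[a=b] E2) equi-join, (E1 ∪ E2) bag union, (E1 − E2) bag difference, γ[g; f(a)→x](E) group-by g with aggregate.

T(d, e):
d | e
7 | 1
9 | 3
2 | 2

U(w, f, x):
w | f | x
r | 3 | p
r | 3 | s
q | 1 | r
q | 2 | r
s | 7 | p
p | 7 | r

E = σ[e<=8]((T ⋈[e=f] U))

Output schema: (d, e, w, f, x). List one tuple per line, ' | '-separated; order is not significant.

Subexpression sizes:
  T → 3
  U → 6
  (T ⋈[e=f] U) → 4
  σ[e<=8]((T ⋈[e=f] U)) → 4

== RESULT ==
d | e | w | f | x
2 | 2 | q | 2 | r
7 | 1 | q | 1 | r
9 | 3 | r | 3 | p
9 | 3 | r | 3 | s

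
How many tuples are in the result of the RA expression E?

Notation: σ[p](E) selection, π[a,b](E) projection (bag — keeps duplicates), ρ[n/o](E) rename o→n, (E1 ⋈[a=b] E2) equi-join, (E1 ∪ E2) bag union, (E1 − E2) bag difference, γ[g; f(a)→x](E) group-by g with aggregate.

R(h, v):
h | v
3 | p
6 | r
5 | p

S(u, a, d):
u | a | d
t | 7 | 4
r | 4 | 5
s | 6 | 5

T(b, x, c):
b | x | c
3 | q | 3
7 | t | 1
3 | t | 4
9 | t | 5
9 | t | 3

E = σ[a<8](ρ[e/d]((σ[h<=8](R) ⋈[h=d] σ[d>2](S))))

Subexpression sizes:
  R → 3
  σ[h<=8](R) → 3
  S → 3
  σ[d>2](S) → 3
  (σ[h<=8](R) ⋈[h=d] σ[d>2](S)) → 2
  ρ[e/d]((σ[h<=8](R) ⋈[h=d] σ[d>2](S))) → 2
  σ[a<8](ρ[e/d]((σ[h<=8](R) ⋈[h=d] σ[d>2](S)))) → 2

|E| = 2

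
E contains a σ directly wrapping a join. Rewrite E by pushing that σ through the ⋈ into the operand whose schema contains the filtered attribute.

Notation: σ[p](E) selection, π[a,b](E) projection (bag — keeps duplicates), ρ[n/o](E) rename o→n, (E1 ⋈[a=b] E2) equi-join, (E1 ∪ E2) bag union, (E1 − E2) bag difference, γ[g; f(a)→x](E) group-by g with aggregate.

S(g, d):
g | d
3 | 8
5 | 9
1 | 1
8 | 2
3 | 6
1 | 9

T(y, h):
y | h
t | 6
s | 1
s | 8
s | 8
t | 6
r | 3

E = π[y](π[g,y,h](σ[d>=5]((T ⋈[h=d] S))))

σ filters on d, owned by the right side.
E' = π[y](π[g,y,h]((T ⋈[h=d] σ[d>=5](S))))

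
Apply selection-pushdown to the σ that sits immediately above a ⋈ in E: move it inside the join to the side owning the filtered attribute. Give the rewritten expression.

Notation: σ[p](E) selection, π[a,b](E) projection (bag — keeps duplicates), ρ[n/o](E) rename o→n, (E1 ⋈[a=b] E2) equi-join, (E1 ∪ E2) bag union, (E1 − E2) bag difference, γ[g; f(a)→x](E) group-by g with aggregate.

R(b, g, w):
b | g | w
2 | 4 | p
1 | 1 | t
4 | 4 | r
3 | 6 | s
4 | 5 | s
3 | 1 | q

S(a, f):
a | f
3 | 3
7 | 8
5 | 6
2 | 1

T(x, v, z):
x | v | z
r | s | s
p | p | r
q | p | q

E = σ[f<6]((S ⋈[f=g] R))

σ filters on f, owned by the left side.
E' = (σ[f<6](S) ⋈[f=g] R)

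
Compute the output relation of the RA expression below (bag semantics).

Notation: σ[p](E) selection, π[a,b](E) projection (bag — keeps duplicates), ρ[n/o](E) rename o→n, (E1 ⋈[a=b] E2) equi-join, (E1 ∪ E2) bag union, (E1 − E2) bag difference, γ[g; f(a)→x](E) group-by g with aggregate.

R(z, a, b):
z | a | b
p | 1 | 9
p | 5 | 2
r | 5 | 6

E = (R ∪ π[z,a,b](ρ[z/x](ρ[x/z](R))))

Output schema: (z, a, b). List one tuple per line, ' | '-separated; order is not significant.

Per-node cardinality:
  R → 3
  R → 3
  ρ[x/z](R) → 3
  ρ[z/x](ρ[x/z](R)) → 3
  π[z,a,b](ρ[z/x](ρ[x/z](R))) → 3
  (R ∪ π[z,a,b](ρ[z/x](ρ[x/z](R)))) → 6

== RESULT ==
z | a | b
p | 1 | 9
p | 1 | 9
p | 5 | 2
p | 5 | 2
r | 5 | 6
r | 5 | 6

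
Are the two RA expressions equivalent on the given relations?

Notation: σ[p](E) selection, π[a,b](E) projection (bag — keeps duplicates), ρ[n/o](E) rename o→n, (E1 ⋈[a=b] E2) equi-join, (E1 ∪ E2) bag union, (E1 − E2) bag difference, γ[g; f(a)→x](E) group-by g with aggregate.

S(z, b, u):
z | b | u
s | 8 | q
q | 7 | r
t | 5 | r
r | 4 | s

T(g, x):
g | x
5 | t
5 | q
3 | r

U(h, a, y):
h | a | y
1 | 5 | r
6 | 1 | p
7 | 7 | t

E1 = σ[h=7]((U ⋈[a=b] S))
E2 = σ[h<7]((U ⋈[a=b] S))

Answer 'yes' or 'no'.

E1 per-node cardinality:
  U → 3
  S → 4
  (U ⋈[a=b] S) → 2
  σ[h=7]((U ⋈[a=b] S)) → 1
E2 per-node cardinality:
  U → 3
  S → 4
  (U ⋈[a=b] S) → 2
  σ[h<7]((U ⋈[a=b] S)) → 1

E1 result:
h | a | y | z | b | u
7 | 7 | t | q | 7 | r
E2 result:
h | a | y | z | b | u
1 | 5 | r | t | 5 | r
Witness: (1, 5, 'r', 't', 5, 'r') appears 0× in E1 but 1× in E2.

no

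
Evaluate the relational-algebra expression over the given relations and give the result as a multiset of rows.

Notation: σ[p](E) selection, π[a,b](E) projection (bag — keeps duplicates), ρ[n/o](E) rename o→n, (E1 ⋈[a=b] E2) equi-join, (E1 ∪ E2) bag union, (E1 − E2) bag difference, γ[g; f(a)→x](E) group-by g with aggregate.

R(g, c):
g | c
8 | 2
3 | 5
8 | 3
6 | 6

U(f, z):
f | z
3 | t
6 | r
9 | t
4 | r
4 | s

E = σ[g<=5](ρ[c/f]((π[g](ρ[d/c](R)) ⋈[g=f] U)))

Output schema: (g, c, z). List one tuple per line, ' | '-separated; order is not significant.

Stepwise |·|:
  R → 4
  ρ[d/c](R) → 4
  π[g](ρ[d/c](R)) → 4
  U → 5
  (π[g](ρ[d/c](R)) ⋈[g=f] U) → 2
  ρ[c/f]((π[g](ρ[d/c](R)) ⋈[g=f] U)) → 2
  σ[g<=5](ρ[c/f]((π[g](ρ[d/c](R)) ⋈[g=f] U))) → 1

== RESULT ==
g | c | z
3 | 3 | t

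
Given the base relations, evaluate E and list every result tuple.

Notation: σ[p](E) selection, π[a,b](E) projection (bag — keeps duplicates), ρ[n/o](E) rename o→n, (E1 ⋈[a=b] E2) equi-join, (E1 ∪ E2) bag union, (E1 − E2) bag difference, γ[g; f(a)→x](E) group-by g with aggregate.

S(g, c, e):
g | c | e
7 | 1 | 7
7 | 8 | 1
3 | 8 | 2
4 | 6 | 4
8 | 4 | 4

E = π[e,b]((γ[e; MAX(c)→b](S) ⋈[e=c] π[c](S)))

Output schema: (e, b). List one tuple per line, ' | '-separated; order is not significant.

Per-node cardinality:
  S → 5
  γ[e; MAX(c)→b](S) → 4
  S → 5
  π[c](S) → 5
  (γ[e; MAX(c)→b](S) ⋈[e=c] π[c](S)) → 2
  π[e,b]((γ[e; MAX(c)→b](S) ⋈[e=c] π[c](S))) → 2

== RESULT ==
e | b
1 | 8
4 | 6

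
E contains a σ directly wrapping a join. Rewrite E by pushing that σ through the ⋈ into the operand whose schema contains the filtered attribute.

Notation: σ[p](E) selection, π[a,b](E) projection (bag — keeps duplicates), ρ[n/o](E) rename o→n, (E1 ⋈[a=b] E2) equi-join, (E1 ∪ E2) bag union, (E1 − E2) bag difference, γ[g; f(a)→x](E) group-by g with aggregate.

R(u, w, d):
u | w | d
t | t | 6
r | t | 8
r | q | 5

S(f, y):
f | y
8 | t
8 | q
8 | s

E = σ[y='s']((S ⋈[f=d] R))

σ filters on y, owned by the left side.
E' = (σ[y='s'](S) ⋈[f=d] R)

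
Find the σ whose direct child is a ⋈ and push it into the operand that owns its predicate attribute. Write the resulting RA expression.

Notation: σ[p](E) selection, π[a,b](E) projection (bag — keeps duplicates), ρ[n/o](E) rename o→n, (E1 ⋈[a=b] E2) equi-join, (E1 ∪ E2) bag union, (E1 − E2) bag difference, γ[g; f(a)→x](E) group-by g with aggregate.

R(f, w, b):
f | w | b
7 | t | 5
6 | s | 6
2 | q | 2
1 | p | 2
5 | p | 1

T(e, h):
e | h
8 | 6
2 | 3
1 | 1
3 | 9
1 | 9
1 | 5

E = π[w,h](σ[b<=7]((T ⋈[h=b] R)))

σ filters on b, owned by the right side.
E' = π[w,h]((T ⋈[h=b] σ[b<=7](R)))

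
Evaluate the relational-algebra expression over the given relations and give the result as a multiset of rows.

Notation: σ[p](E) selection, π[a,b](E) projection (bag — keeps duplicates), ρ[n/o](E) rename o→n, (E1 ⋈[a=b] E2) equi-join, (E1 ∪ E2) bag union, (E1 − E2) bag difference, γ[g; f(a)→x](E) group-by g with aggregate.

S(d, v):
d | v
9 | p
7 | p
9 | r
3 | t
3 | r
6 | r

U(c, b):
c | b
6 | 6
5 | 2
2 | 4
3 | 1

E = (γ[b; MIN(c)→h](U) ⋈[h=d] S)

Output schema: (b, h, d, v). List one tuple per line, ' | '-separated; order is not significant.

Per-node cardinality:
  U → 4
  γ[b; MIN(c)→h](U) → 4
  S → 6
  (γ[b; MIN(c)→h](U) ⋈[h=d] S) → 3

== RESULT ==
b | h | d | v
1 | 3 | 3 | r
1 | 3 | 3 | t
6 | 6 | 6 | r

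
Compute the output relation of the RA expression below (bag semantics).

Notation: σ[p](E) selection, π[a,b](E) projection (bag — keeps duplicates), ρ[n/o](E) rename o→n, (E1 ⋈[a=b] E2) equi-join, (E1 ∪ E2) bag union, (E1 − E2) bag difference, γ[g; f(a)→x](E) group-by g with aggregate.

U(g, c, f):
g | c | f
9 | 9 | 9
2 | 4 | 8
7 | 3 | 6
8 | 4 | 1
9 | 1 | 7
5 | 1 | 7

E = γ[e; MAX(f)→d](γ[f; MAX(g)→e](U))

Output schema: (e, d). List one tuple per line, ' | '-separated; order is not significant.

Stepwise |·|:
  U → 6
  γ[f; MAX(g)→e](U) → 5
  γ[e; MAX(f)→d](γ[f; MAX(g)→e](U)) → 4

== RESULT ==
e | d
2 | 8
7 | 6
8 | 1
9 | 9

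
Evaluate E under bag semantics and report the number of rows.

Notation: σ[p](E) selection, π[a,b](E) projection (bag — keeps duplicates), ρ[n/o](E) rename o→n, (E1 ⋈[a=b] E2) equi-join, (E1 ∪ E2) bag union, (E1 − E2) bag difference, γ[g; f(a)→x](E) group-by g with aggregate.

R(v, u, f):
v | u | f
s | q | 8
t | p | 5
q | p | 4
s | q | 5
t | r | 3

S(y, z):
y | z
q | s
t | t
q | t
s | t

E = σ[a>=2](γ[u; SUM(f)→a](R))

Per-node cardinality:
  R → 5
  γ[u; SUM(f)→a](R) → 3
  σ[a>=2](γ[u; SUM(f)→a](R)) → 3

|E| = 3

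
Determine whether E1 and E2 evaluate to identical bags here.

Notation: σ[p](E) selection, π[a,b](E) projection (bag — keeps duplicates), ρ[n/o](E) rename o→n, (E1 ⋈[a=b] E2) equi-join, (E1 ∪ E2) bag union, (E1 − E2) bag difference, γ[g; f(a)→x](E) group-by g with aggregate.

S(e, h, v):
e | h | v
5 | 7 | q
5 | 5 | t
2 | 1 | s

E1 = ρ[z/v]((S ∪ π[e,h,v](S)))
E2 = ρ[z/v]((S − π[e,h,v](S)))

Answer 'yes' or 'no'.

E1 row counts bottom-up:
  S → 3
  S → 3
  π[e,h,v](S) → 3
  (S ∪ π[e,h,v](S)) → 6
  ρ[z/v]((S ∪ π[e,h,v](S))) → 6
E2 row counts bottom-up:
  S → 3
  S → 3
  π[e,h,v](S) → 3
  (S − π[e,h,v](S)) → 0
  ρ[z/v]((S − π[e,h,v](S))) → 0

E1 result:
e | h | z
2 | 1 | s
2 | 1 | s
5 | 5 | t
5 | 5 | t
5 | 7 | q
5 | 7 | q
E2 result:
e | h | z
(0 rows)
Witness: (5, 7, 'q') appears 2× in E1 but 0× in E2.

no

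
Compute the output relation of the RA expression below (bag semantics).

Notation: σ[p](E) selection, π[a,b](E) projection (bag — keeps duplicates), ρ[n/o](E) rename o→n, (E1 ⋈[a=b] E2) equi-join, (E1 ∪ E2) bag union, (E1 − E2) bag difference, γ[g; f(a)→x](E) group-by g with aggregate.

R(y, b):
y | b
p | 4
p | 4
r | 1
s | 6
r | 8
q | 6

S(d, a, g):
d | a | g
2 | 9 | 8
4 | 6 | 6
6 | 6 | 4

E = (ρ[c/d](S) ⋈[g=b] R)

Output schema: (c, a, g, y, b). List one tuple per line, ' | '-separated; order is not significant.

Subexpression sizes:
  S → 3
  ρ[c/d](S) → 3
  R → 6
  (ρ[c/d](S) ⋈[g=b] R) → 5

== RESULT ==
c | a | g | y | b
2 | 9 | 8 | r | 8
4 | 6 | 6 | q | 6
4 | 6 | 6 | s | 6
6 | 6 | 4 | p | 4
6 | 6 | 4 | p | 4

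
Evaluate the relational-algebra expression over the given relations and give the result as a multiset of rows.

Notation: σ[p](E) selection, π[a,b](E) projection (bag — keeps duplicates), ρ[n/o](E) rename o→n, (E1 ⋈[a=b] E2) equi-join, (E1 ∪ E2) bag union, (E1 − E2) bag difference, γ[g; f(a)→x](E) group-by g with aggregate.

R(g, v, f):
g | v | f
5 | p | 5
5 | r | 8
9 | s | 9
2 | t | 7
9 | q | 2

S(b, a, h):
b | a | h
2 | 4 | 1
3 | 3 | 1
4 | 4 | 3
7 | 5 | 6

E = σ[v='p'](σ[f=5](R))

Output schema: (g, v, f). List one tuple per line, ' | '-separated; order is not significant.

Per-node cardinality:
  R → 5
  σ[f=5](R) → 1
  σ[v='p'](σ[f=5](R)) → 1

== RESULT ==
g | v | f
5 | p | 5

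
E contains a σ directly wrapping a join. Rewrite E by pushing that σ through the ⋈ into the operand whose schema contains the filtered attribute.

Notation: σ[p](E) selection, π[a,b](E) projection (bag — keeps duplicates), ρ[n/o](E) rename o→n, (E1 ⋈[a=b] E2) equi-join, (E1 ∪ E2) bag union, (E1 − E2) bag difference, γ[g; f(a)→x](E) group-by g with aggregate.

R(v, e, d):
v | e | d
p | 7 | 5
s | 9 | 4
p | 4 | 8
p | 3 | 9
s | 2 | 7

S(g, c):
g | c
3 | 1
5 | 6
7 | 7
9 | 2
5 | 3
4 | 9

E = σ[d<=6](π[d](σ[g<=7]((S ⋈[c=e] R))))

σ filters on g, owned by the left side.
E' = σ[d<=6](π[d]((σ[g<=7](S) ⋈[c=e] R)))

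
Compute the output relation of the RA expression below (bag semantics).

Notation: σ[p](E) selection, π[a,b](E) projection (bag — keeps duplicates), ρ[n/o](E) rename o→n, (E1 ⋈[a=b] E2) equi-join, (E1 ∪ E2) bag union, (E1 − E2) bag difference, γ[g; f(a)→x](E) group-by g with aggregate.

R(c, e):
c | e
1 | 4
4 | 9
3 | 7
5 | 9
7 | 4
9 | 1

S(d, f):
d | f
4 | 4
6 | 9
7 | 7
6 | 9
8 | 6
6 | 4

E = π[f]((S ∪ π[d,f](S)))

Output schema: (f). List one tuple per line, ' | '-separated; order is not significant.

Stepwise |·|:
  S → 6
  S → 6
  π[d,f](S) → 6
  (S ∪ π[d,f](S)) → 12
  π[f]((S ∪ π[d,f](S))) → 12

== RESULT ==
f
4
4
4
4
6
6
7
7
9
9
9
9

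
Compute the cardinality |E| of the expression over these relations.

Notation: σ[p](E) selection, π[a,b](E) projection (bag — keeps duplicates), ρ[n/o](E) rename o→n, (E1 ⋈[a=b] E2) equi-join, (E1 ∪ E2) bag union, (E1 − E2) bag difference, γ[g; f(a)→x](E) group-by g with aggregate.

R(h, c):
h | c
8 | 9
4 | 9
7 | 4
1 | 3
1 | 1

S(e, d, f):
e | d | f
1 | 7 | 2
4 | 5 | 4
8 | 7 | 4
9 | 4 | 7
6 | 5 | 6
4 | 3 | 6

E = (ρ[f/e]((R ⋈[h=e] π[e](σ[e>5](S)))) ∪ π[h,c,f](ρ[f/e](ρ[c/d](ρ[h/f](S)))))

Row counts bottom-up:
  R → 5
  S → 6
  σ[e>5](S) → 3
  π[e](σ[e>5](S)) → 3
  (R ⋈[h=e] π[e](σ[e>5](S))) → 1
  ρ[f/e]((R ⋈[h=e] π[e](σ[e>5](S)))) → 1
  S → 6
  ρ[h/f](S) → 6
  ρ[c/d](ρ[h/f](S)) → 6
  ρ[f/e](ρ[c/d](ρ[h/f](S))) → 6
  π[h,c,f](ρ[f/e](ρ[c/d](ρ[h/f](S)))) → 6
  (ρ[f/e]((R ⋈[h=e] π[e](σ[e>5](S)))) ∪ π[h,c,f](ρ[f/e](ρ[c/d](ρ[h/f](S))))) → 7

|E| = 7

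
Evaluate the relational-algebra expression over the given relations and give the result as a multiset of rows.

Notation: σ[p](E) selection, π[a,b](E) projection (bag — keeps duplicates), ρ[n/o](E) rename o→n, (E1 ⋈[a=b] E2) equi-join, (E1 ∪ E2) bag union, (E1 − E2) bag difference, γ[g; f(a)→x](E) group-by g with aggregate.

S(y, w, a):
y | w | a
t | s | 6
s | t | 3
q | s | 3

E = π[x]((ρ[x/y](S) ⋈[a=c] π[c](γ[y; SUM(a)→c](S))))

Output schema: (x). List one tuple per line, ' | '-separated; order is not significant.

Per-node cardinality:
  S → 3
  ρ[x/y](S) → 3
  S → 3
  γ[y; SUM(a)→c](S) → 3
  π[c](γ[y; SUM(a)→c](S)) → 3
  (ρ[x/y](S) ⋈[a=c] π[c](γ[y; SUM(a)→c](S))) → 5
  π[x]((ρ[x/y](S) ⋈[a=c] π[c](γ[y; SUM(a)→c](S)))) → 5

== RESULT ==
x
q
q
s
s
t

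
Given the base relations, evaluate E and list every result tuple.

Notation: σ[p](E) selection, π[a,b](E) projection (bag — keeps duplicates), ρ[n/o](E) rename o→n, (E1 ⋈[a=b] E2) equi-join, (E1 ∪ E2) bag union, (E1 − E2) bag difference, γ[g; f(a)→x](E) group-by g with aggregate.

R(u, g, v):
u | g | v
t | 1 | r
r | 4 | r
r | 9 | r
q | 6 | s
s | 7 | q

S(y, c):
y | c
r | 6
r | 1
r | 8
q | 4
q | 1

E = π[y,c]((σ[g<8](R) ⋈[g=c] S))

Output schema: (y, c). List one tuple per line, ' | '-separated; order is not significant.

Stepwise |·|:
  R → 5
  σ[g<8](R) → 4
  S → 5
  (σ[g<8](R) ⋈[g=c] S) → 4
  π[y,c]((σ[g<8](R) ⋈[g=c] S)) → 4

== RESULT ==
y | c
q | 1
q | 4
r | 1
r | 6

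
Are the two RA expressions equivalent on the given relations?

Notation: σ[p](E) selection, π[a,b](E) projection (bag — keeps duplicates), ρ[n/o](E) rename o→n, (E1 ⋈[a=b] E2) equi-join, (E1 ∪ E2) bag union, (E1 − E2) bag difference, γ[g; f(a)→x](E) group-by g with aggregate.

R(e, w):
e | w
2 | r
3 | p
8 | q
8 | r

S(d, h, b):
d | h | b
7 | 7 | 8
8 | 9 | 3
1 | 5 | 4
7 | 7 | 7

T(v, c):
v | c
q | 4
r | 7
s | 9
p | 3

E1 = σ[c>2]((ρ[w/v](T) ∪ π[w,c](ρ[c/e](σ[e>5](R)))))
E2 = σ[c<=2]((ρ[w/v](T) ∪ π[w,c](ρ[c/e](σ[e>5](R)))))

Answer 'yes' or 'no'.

E1 row counts bottom-up:
  T → 4
  ρ[w/v](T) → 4
  R → 4
  σ[e>5](R) → 2
  ρ[c/e](σ[e>5](R)) → 2
  π[w,c](ρ[c/e](σ[e>5](R))) → 2
  (ρ[w/v](T) ∪ π[w,c](ρ[c/e](σ[e>5](R)))) → 6
  σ[c>2]((ρ[w/v](T) ∪ π[w,c](ρ[c/e](σ[e>5](R))))) → 6
E2 row counts bottom-up:
  T → 4
  ρ[w/v](T) → 4
  R → 4
  σ[e>5](R) → 2
  ρ[c/e](σ[e>5](R)) → 2
  π[w,c](ρ[c/e](σ[e>5](R))) → 2
  (ρ[w/v](T) ∪ π[w,c](ρ[c/e](σ[e>5](R)))) → 6
  σ[c<=2]((ρ[w/v](T) ∪ π[w,c](ρ[c/e](σ[e>5](R))))) → 0

E1 result:
w | c
p | 3
q | 4
q | 8
r | 7
r | 8
s | 9
E2 result:
w | c
(0 rows)
Witness: ('q', 8) appears 1× in E1 but 0× in E2.

no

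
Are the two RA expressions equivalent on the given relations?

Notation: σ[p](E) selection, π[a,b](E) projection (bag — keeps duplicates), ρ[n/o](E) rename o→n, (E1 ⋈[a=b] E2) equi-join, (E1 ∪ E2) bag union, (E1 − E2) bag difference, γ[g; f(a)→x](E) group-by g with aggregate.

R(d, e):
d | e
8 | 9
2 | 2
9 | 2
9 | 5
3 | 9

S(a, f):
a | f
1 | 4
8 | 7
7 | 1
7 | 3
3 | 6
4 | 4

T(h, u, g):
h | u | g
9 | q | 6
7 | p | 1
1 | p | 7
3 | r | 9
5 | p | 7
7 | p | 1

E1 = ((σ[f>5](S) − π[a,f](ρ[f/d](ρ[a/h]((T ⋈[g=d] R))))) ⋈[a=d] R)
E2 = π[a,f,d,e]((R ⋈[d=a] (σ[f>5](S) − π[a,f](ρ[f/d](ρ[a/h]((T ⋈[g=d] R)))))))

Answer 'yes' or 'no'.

E1 row counts bottom-up:
  S → 6
  σ[f>5](S) → 2
  T → 6
  R → 5
  (T ⋈[g=d] R) → 2
  ρ[a/h]((T ⋈[g=d] R)) → 2
  ρ[f/d](ρ[a/h]((T ⋈[g=d] R))) → 2
  π[a,f](ρ[f/d](ρ[a/h]((T ⋈[g=d] R)))) → 2
  (σ[f>5](S) − π[a,f](ρ[f/d](ρ[a/h]((T ⋈[g=d] R))))) → 2
  R → 5
  ((σ[f>5](S) − π[a,f](ρ[f/d](ρ[a/h]((T ⋈[g=d] R))))) ⋈[a=d] R) → 2
E2 row counts bottom-up:
  R → 5
  S → 6
  σ[f>5](S) → 2
  T → 6
  R → 5
  (T ⋈[g=d] R) → 2
  ρ[a/h]((T ⋈[g=d] R)) → 2
  ρ[f/d](ρ[a/h]((T ⋈[g=d] R))) → 2
  π[a,f](ρ[f/d](ρ[a/h]((T ⋈[g=d] R)))) → 2
  (σ[f>5](S) − π[a,f](ρ[f/d](ρ[a/h]((T ⋈[g=d] R))))) → 2
  (R ⋈[d=a] (σ[f>5](S) − π[a,f](ρ[f/d](ρ[a/h]((T ⋈[g=d] R)))))) → 2
  π[a,f,d,e]((R ⋈[d=a] (σ[f>5](S) − π[a,f](ρ[f/d](ρ[a/h]((T ⋈[g=d] R))))))) → 2

E1 and E2 produce the same multiset:
a | f | d | e
3 | 6 | 3 | 9
8 | 7 | 8 | 9

yes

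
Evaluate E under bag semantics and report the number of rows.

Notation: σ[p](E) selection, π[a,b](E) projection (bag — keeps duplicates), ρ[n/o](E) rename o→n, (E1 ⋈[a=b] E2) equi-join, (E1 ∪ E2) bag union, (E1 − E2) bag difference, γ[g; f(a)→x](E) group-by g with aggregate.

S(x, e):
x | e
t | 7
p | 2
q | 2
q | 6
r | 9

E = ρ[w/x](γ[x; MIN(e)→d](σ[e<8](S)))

Stepwise |·|:
  S → 5
  σ[e<8](S) → 4
  γ[x; MIN(e)→d](σ[e<8](S)) → 3
  ρ[w/x](γ[x; MIN(e)→d](σ[e<8](S))) → 3

|E| = 3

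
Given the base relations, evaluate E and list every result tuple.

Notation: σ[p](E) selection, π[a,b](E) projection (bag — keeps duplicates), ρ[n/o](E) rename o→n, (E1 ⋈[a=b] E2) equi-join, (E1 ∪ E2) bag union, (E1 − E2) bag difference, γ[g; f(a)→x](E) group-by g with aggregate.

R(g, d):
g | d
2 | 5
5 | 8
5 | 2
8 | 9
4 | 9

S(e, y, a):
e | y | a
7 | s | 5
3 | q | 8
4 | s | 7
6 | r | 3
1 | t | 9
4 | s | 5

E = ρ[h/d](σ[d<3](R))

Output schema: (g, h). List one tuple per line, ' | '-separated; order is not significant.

Stepwise |·|:
  R → 5
  σ[d<3](R) → 1
  ρ[h/d](σ[d<3](R)) → 1

== RESULT ==
g | h
5 | 2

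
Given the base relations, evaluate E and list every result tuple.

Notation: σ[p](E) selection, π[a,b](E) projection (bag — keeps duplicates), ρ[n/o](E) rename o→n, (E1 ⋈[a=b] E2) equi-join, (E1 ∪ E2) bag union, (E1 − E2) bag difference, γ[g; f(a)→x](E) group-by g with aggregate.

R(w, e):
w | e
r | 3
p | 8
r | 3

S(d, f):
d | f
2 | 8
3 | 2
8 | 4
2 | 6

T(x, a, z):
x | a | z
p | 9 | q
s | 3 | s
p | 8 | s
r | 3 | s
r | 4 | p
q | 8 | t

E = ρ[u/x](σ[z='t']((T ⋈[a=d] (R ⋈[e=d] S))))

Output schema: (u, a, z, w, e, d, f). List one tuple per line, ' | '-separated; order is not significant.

Per-node cardinality:
  T → 6
  R → 3
  S → 4
  (R ⋈[e=d] S) → 3
  (T ⋈[a=d] (R ⋈[e=d] S)) → 6
  σ[z='t']((T ⋈[a=d] (R ⋈[e=d] S))) → 1
  ρ[u/x](σ[z='t']((T ⋈[a=d] (R ⋈[e=d] S)))) → 1

== RESULT ==
u | a | z | w | e | d | f
q | 8 | t | p | 8 | 8 | 4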